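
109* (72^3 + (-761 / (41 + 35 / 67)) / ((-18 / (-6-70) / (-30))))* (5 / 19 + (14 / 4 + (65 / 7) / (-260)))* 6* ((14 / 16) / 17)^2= 1185648434966793 / 488830784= 2425478.25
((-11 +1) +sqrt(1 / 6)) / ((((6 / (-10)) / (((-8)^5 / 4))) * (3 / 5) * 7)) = -2048000 / 63 +102400 * sqrt(6) / 189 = -31180.81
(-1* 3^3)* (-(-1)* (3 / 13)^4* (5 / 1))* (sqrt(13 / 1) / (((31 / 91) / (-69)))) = 5281605* sqrt(13) / 68107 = 279.61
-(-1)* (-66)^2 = 4356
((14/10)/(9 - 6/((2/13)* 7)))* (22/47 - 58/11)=-1.96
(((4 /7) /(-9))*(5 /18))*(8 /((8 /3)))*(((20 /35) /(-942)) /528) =5 /82253556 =0.00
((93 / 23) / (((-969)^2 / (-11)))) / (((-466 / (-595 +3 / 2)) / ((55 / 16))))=-0.00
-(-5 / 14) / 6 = 5 / 84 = 0.06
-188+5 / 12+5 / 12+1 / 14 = -3929 / 21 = -187.10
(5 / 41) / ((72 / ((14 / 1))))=35 / 1476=0.02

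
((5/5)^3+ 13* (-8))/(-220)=103/220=0.47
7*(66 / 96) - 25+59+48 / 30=3233 / 80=40.41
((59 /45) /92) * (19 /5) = 0.05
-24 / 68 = -6 / 17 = -0.35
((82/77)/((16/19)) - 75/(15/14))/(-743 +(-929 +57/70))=211705/5147252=0.04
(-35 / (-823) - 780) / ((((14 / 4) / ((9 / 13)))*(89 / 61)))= -704811690 / 6665477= -105.74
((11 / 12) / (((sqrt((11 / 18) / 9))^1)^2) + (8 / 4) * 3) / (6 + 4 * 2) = 39 / 28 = 1.39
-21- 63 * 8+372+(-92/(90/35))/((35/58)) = -9553/45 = -212.29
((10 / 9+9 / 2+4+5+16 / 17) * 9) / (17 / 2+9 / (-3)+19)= 5.71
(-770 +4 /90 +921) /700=971 /4500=0.22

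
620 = 620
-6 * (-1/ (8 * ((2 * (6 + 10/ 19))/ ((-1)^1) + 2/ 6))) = -171/ 2900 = -0.06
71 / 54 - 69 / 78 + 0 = 151 / 351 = 0.43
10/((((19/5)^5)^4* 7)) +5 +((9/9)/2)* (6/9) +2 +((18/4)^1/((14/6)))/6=3452907561887642172874932349/451079681490551498320267212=7.65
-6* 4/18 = -1.33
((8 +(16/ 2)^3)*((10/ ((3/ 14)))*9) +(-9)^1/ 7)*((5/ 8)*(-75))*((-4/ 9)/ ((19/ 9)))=573296625/ 266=2155250.47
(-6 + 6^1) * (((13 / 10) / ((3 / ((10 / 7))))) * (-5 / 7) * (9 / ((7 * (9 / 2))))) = 0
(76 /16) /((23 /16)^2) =1216 /529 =2.30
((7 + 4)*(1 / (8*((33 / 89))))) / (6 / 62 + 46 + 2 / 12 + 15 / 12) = 0.08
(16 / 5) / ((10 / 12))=3.84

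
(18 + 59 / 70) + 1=1389 / 70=19.84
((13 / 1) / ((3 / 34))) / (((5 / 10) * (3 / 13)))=11492 / 9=1276.89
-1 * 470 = -470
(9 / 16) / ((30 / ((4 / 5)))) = 3 / 200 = 0.02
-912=-912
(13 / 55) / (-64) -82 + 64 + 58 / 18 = -468277 / 31680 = -14.78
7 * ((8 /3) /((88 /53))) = 11.24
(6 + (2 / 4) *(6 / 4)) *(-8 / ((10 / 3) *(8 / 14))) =-567 / 20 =-28.35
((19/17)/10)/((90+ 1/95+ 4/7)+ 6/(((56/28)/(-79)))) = -2527/3310512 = -0.00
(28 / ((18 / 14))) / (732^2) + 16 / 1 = 19289713 / 1205604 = 16.00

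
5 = 5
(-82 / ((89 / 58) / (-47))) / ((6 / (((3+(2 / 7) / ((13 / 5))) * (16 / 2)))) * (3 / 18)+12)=506076448 / 2426051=208.60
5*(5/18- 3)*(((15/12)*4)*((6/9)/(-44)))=1225/1188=1.03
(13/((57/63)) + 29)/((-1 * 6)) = -412/57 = -7.23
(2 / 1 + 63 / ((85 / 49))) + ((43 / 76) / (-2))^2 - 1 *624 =-1150029267 / 1963840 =-585.60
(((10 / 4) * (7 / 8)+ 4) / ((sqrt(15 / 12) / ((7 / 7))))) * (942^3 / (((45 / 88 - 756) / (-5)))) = 101143523448 * sqrt(5) / 7387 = 30616460.53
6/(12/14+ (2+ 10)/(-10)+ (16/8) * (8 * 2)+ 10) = 35/243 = 0.14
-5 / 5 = -1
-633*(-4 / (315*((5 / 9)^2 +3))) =5697 / 2345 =2.43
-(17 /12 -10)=103 /12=8.58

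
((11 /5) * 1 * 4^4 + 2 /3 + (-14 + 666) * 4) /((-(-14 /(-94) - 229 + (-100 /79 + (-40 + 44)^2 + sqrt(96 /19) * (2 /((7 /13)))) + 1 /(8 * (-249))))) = 631604002084641051648 * sqrt(114) /11657121267416579307695 + 34589565659241092594192 /2331424253483315861539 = 15.41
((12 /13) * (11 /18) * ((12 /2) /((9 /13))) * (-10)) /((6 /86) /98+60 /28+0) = -1854160 /81297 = -22.81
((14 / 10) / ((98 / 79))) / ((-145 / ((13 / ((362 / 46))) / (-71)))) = 23621 / 130437650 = 0.00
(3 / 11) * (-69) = -207 / 11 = -18.82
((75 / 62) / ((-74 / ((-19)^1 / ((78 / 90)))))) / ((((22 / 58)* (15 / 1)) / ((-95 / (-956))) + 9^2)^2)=721052375 / 38458716556156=0.00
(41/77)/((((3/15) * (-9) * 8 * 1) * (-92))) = 205/510048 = 0.00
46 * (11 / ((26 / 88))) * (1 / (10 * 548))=0.31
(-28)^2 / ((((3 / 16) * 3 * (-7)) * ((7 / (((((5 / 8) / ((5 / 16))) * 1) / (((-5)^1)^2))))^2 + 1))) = -7168 / 275661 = -0.03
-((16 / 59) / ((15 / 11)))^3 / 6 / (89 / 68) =-185360384 / 185072151375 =-0.00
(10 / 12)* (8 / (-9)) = -20 / 27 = -0.74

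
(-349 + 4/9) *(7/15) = -21959/135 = -162.66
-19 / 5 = -3.80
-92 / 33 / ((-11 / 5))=460 / 363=1.27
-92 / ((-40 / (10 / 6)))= 23 / 6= 3.83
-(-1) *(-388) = -388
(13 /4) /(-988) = -1 /304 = -0.00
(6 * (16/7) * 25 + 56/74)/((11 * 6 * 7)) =44498/59829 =0.74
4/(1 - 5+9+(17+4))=2/13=0.15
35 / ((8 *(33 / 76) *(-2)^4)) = 0.63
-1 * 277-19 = -296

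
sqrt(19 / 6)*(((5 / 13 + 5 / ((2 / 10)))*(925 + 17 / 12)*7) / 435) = 856009*sqrt(114) / 13572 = 673.42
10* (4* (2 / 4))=20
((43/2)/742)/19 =0.00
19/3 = 6.33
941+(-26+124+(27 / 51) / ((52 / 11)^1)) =918575 / 884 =1039.11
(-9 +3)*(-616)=3696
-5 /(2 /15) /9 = -25 /6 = -4.17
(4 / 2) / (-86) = -1 / 43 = -0.02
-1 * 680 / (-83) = 680 / 83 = 8.19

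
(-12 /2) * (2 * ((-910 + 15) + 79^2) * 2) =-128304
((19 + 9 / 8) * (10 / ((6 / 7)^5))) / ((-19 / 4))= -91.57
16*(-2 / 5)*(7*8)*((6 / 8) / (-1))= 1344 / 5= 268.80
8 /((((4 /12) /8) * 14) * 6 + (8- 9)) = 16 /5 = 3.20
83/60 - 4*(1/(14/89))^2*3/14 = -684421/20580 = -33.26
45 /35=9 /7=1.29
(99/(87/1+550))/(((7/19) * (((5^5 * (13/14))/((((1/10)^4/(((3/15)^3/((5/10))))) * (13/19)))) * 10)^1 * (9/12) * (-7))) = -33/2786875000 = -0.00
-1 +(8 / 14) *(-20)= -87 / 7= -12.43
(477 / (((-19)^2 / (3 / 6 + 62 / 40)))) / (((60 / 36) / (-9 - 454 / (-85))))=-5.95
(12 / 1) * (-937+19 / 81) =-303512 / 27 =-11241.19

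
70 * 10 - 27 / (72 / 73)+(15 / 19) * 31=105959 / 152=697.10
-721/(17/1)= -42.41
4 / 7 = 0.57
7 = 7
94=94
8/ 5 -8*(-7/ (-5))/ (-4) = 22/ 5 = 4.40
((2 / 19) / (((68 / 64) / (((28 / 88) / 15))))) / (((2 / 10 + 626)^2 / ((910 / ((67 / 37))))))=18855200 / 7000956837633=0.00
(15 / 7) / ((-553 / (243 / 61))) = -3645 / 236131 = -0.02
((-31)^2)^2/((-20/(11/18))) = -10158731/360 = -28218.70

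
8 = 8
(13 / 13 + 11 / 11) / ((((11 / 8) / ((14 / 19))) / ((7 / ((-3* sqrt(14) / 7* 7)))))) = -112* sqrt(14) / 627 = -0.67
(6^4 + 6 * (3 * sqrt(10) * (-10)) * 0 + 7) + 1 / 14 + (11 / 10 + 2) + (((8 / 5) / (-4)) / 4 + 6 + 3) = 18411 / 14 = 1315.07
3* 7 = 21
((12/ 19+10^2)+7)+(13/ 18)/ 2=73867/ 684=107.99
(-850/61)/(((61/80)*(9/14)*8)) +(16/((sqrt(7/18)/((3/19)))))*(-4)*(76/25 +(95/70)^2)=-181296*sqrt(14)/8575-119000/33489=-82.66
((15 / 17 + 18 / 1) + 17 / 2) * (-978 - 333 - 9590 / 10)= -1056685 / 17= -62157.94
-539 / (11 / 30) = -1470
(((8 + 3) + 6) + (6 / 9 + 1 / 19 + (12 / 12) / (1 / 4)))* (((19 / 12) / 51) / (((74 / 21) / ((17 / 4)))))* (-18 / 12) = -1.22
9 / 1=9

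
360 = 360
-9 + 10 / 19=-161 / 19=-8.47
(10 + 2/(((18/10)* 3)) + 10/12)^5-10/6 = 81053686603085/459165024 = 176524.09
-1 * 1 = -1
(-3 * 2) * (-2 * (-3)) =-36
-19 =-19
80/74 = 40/37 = 1.08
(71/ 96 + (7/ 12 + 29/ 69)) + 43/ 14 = 24805/ 5152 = 4.81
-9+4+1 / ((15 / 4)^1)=-71 / 15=-4.73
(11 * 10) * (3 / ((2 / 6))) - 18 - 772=200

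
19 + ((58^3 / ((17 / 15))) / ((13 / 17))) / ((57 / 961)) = 937517853 / 247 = 3795618.84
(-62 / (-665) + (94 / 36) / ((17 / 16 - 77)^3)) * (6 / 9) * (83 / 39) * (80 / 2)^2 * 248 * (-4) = -2109429356130082816 / 10047750382215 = -209940.46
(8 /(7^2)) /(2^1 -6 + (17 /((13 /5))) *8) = 26 /7693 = 0.00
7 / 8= 0.88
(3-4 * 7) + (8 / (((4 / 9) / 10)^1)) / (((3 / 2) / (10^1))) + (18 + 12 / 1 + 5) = 1210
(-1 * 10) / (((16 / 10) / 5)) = -125 / 4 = -31.25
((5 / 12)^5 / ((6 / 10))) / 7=15625 / 5225472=0.00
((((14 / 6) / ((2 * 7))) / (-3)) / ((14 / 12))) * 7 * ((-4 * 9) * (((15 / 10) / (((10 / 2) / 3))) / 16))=27 / 40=0.68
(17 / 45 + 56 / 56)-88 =-3898 / 45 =-86.62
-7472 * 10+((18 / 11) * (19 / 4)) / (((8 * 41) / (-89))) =-539194739 / 7216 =-74722.11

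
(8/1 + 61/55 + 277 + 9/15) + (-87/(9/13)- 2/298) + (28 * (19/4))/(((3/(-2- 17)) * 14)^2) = 188.25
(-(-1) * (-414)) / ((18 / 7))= -161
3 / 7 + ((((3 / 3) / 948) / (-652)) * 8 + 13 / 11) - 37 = -210539027 / 5949174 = -35.39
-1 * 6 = -6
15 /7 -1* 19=-118 /7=-16.86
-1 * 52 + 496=444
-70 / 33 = -2.12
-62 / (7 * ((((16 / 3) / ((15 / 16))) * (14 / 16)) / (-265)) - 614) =369675 / 3661759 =0.10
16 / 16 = 1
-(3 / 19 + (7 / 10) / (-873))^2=-678967249 / 27512856900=-0.02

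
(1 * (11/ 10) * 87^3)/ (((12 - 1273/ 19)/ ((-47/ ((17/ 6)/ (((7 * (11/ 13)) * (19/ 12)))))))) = 45279324783/ 22100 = 2048838.23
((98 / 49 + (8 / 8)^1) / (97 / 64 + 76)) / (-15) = -64 / 24805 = -0.00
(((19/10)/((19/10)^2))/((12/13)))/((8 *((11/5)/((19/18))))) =325/9504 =0.03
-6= -6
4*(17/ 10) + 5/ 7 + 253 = 9118/ 35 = 260.51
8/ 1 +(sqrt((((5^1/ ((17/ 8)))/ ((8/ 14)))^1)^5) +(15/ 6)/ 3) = 53/ 6 +4900*sqrt(1190)/ 4913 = 43.24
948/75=316/25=12.64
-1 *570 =-570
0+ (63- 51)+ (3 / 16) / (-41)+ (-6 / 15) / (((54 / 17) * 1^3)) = 1051163 / 88560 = 11.87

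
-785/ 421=-1.86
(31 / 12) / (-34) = -31 / 408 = -0.08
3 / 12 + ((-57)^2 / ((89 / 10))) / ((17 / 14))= 1820953 / 6052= 300.88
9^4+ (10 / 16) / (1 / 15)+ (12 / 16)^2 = 105135 / 16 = 6570.94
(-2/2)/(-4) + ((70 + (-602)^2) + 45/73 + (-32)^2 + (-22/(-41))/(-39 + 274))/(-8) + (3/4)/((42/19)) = -894828393041/19693940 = -45436.74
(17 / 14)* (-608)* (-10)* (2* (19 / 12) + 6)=1421200 / 21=67676.19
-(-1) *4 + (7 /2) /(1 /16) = 60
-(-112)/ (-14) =-8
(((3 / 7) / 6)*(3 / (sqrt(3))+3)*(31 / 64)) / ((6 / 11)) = 341*sqrt(3) / 5376+341 / 1792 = 0.30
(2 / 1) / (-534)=-0.00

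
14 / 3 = 4.67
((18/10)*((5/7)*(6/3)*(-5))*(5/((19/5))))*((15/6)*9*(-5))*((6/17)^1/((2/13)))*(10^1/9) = 10968750/2261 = 4851.28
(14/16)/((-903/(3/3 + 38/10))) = -0.00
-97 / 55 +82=4413 / 55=80.24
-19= -19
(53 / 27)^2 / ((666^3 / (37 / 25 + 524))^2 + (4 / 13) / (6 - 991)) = 689733329161045 / 56570496973742158229630844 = 0.00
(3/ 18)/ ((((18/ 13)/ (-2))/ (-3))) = 13/ 18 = 0.72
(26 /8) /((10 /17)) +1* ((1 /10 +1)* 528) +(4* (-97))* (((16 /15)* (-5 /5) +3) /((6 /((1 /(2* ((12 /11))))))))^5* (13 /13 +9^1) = 688882603621220897 /1175462461440000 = 586.05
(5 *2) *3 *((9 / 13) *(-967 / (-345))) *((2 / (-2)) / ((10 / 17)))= -147951 / 1495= -98.96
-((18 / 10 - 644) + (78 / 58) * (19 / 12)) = 371241 / 580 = 640.07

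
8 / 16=0.50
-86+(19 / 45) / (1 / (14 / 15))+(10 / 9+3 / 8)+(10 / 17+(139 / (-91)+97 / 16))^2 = -23932761214261 / 413546515200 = -57.87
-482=-482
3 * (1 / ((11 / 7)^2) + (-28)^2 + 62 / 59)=2356.37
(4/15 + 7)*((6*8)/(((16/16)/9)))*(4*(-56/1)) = -3515904/5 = -703180.80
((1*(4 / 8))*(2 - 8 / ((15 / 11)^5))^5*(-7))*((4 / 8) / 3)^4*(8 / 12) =-283689802062848253908427914 / 61360338954522907733917236328125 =-0.00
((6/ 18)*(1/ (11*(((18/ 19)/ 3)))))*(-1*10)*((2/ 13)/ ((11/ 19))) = -3610/ 14157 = -0.25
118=118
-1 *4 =-4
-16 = -16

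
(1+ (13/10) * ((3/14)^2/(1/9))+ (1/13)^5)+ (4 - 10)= -3247697911/727734280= -4.46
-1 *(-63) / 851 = 63 / 851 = 0.07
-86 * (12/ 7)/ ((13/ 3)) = -3096/ 91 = -34.02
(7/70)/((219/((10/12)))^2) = 5/3453192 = 0.00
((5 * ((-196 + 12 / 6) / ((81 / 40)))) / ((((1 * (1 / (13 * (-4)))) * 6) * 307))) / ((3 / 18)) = 2017600 / 24867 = 81.14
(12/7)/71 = 12/497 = 0.02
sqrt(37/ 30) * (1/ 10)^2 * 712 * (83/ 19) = 7387 * sqrt(1110)/ 7125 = 34.54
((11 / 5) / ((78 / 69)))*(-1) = -253 / 130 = -1.95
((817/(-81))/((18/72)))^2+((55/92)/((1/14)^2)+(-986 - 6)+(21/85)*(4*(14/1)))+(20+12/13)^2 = 2611146757667/2167721595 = 1204.56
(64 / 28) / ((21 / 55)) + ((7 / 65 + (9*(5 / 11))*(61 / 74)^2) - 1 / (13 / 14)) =4487590579 / 575554980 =7.80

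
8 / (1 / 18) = 144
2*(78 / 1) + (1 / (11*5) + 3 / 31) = 266176 / 1705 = 156.11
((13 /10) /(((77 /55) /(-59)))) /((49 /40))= -15340 /343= -44.72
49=49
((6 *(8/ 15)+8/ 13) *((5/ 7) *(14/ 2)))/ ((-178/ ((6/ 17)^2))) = -4464/ 334373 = -0.01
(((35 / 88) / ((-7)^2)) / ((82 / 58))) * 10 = 725 / 12628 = 0.06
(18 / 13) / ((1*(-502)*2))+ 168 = 1096359 / 6526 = 168.00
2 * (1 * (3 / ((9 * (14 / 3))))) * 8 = 8 / 7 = 1.14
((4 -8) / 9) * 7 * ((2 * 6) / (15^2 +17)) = -56 / 363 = -0.15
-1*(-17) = 17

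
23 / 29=0.79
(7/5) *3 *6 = 126/5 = 25.20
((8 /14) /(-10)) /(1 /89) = -178 /35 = -5.09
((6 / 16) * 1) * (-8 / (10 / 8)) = -12 / 5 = -2.40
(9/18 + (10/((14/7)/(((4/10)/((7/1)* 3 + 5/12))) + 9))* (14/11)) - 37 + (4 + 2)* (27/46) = -32.87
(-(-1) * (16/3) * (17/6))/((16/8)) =7.56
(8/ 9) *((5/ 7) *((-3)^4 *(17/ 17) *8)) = 2880/ 7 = 411.43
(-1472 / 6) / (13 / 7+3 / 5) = -12880 / 129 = -99.84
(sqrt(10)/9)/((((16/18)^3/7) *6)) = 0.58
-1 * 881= -881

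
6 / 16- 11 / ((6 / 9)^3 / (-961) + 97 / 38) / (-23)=260409063 / 463046120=0.56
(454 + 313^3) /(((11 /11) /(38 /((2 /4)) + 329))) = 12419224155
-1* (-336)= 336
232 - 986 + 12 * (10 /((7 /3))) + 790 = 612 /7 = 87.43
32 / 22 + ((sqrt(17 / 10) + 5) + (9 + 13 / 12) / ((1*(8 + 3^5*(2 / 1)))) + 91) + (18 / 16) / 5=sqrt(170) / 10 + 15927047 / 163020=99.00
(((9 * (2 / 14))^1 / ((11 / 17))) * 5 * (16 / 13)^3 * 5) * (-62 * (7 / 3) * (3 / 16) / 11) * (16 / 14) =-485683200 / 1860859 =-261.00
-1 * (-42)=42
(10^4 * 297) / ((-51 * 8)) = -123750 / 17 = -7279.41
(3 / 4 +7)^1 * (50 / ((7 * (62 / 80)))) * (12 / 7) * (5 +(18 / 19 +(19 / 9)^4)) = 6434984000 / 2036097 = 3160.45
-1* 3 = -3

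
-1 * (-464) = 464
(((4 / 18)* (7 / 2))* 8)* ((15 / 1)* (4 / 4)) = 93.33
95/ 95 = 1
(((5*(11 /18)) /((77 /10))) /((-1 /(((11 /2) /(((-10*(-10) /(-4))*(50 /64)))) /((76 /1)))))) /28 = 11 /209475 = 0.00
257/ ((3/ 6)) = 514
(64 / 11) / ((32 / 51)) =9.27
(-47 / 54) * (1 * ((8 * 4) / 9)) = -752 / 243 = -3.09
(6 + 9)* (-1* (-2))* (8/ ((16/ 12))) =180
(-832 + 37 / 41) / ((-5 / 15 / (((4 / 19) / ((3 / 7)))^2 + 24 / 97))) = 5248367800 / 4307091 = 1218.54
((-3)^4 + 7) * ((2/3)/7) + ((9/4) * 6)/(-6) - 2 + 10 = 1187/84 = 14.13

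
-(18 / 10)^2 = -3.24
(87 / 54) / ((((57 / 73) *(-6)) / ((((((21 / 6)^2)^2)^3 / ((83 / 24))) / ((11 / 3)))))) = -29302005004517 / 319739904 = -91643.25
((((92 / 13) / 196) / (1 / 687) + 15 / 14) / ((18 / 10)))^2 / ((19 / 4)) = 335439225 / 7709611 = 43.51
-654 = -654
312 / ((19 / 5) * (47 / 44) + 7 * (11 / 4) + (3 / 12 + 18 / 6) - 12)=21.43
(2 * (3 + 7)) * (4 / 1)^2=320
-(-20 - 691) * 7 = 4977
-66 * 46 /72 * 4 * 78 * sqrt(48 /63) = -52624 * sqrt(21) /21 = -11483.50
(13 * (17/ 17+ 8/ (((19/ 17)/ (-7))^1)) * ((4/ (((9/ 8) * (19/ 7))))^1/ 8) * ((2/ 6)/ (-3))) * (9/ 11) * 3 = 113204/ 3971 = 28.51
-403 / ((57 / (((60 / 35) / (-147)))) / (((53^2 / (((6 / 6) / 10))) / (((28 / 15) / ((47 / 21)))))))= 2660263450 / 957999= 2776.90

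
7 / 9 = 0.78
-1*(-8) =8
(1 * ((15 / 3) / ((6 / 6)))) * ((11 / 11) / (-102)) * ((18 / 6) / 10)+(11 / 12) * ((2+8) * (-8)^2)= 119677 / 204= 586.65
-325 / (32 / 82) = -13325 / 16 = -832.81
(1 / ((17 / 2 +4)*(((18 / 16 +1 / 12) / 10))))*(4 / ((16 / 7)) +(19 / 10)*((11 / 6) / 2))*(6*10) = 20112 / 145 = 138.70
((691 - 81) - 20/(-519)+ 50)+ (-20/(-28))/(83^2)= 16519273475/25027737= 660.04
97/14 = 6.93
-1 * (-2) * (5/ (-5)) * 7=-14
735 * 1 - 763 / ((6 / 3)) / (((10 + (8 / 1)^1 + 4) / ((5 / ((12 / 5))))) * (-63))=3495445 / 4752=735.57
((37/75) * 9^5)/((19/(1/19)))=728271/9025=80.69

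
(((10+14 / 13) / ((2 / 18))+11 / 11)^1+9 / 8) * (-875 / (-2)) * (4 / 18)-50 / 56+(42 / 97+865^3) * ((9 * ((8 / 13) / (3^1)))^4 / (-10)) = -5248797851267180809 / 6981450840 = -751820498.57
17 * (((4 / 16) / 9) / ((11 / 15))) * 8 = 170 / 33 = 5.15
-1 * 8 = -8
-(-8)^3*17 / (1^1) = 8704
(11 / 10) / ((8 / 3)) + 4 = 353 / 80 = 4.41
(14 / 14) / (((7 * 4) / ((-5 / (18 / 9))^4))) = 625 / 448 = 1.40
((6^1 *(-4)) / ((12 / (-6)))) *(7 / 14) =6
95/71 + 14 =1089/71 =15.34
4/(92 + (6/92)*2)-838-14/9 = -16010336/19071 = -839.51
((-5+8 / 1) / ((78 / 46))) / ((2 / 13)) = 23 / 2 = 11.50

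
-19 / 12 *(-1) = 19 / 12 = 1.58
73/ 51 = 1.43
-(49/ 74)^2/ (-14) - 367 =-366.97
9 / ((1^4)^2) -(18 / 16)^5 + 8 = 498007 / 32768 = 15.20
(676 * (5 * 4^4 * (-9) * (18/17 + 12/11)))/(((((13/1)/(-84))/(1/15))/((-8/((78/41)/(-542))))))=3073607663616/187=16436404618.27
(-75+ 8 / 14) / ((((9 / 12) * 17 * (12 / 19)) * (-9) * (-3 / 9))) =-3.08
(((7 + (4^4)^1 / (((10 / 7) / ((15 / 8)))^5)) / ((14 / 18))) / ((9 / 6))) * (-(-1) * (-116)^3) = -42988466013 / 32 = -1343389562.91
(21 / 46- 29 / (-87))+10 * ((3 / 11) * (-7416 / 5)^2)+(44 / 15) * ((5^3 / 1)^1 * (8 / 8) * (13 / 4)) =15182204371 / 2530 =6000871.29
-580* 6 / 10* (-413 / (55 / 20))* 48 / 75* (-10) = -18396672 / 55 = -334484.95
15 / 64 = 0.23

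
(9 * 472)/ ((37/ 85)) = 361080/ 37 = 9758.92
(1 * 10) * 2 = 20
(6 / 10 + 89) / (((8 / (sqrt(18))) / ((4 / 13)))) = 672 * sqrt(2) / 65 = 14.62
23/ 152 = 0.15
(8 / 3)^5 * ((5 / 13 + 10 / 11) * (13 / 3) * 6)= 12124160 / 2673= 4535.79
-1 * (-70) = 70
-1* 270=-270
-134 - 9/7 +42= -653/7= -93.29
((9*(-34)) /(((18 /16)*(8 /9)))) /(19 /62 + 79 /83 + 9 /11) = -147.37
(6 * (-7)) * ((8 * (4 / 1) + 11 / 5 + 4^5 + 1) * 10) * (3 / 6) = -222432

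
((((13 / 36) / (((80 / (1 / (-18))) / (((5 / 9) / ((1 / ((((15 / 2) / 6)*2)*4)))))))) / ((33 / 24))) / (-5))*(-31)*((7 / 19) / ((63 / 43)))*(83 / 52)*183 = -6748979 / 14626656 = -0.46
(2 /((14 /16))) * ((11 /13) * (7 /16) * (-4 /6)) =-22 /39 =-0.56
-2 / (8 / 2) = -1 / 2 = -0.50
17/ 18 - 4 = -55/ 18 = -3.06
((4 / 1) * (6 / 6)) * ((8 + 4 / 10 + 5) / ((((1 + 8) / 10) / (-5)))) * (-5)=13400 / 9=1488.89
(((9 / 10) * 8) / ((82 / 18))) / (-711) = -0.00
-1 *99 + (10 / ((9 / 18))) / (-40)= -199 / 2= -99.50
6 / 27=2 / 9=0.22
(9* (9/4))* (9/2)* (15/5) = 2187/8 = 273.38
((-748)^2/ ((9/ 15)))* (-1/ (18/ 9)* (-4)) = 5595040/ 3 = 1865013.33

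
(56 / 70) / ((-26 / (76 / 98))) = -76 / 3185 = -0.02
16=16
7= 7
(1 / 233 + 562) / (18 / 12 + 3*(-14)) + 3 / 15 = -430199 / 31455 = -13.68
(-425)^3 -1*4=-76765629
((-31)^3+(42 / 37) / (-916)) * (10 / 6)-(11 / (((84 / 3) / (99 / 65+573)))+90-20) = -1155347197973 / 23131290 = -49947.37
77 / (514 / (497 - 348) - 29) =-11473 / 3807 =-3.01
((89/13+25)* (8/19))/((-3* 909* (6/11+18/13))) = -44/17271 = -0.00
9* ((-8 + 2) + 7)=9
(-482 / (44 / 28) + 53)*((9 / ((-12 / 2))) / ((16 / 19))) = 159087 / 352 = 451.95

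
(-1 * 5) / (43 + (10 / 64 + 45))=-160 / 2821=-0.06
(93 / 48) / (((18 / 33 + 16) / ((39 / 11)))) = 93 / 224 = 0.42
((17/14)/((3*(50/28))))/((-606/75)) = -17/606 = -0.03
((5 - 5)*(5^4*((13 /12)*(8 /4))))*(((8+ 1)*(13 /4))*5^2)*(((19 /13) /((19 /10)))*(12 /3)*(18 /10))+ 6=6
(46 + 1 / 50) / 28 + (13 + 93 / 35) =24221 / 1400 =17.30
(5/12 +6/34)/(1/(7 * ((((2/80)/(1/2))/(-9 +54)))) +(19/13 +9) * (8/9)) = 33033/7678288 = 0.00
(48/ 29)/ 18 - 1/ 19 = 65/ 1653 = 0.04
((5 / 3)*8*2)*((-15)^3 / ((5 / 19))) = -342000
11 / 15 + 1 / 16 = 191 / 240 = 0.80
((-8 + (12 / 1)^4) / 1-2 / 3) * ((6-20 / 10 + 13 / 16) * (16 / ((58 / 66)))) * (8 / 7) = 60192176 / 29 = 2075592.28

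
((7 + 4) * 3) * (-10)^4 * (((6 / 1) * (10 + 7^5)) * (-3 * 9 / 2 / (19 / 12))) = -5394220920000 / 19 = -283906364210.53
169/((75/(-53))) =-8957/75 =-119.43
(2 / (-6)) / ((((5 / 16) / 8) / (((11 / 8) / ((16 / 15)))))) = -11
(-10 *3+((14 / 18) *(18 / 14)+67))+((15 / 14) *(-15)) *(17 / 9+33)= -3659 / 7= -522.71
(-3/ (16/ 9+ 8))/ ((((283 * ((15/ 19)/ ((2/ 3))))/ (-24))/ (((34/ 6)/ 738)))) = 323/ 1914495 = 0.00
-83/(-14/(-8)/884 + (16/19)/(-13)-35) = 5576272/2355659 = 2.37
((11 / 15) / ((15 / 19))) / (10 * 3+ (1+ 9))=209 / 9000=0.02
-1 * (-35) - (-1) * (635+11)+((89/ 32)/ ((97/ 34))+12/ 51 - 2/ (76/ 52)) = 341303243/ 501296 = 680.84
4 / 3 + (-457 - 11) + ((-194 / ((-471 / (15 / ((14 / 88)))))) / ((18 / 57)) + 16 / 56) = -343.40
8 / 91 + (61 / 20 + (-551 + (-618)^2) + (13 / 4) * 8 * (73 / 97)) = 67331597747 / 176540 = 381395.70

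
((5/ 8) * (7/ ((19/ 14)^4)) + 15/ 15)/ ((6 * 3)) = 298391/ 2345778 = 0.13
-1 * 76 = -76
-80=-80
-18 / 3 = -6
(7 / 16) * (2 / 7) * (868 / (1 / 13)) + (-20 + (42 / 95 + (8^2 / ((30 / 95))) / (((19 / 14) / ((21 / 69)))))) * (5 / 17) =63211063 / 44574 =1418.12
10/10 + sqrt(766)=1 + sqrt(766)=28.68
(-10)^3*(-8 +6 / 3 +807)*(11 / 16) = -550687.50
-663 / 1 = -663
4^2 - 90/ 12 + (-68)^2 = 9265/ 2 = 4632.50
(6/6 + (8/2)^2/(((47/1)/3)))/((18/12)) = 190/141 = 1.35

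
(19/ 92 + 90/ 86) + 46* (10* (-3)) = -5454323/ 3956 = -1378.75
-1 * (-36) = 36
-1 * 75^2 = -5625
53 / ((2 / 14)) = 371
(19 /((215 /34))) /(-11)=-646 /2365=-0.27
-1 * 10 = -10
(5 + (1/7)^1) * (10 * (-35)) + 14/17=-30586/17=-1799.18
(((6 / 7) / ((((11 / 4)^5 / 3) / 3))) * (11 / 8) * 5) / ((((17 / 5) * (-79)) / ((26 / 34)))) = -2246400 / 2339880697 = -0.00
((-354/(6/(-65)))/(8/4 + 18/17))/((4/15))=75225/16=4701.56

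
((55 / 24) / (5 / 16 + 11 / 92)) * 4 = 10120 / 477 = 21.22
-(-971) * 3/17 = 2913/17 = 171.35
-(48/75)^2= -256/625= -0.41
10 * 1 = 10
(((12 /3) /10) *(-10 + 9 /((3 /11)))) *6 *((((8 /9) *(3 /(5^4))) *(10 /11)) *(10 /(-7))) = -2944 /9625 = -0.31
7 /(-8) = -0.88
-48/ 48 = -1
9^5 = 59049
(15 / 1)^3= 3375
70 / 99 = 0.71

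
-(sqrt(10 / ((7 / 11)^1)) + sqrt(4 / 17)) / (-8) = sqrt(17) / 68 + sqrt(770) / 56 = 0.56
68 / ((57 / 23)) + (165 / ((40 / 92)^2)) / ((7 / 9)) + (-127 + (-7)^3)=5423801 / 7980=679.67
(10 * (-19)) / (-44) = 95 / 22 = 4.32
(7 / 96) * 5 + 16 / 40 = 367 / 480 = 0.76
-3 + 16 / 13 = -23 / 13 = -1.77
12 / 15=4 / 5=0.80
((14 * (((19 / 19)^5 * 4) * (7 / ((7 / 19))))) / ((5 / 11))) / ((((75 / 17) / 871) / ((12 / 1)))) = 693204512 / 125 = 5545636.10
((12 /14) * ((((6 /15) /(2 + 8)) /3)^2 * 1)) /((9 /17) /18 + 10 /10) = 68 /459375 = 0.00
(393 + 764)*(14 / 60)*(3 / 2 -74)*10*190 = -111563725 / 3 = -37187908.33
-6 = -6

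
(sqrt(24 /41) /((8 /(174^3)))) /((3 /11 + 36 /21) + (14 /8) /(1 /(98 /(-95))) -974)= -517.36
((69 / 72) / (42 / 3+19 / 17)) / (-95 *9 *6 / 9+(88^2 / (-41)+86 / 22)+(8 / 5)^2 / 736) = -101396075 / 1207579817064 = -0.00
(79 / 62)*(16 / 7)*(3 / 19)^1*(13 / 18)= 4108 / 12369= 0.33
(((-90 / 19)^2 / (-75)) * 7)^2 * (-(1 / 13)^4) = -571536 / 3722098081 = -0.00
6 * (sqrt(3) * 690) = 4140 * sqrt(3) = 7170.69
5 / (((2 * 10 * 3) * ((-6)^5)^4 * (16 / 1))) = 0.00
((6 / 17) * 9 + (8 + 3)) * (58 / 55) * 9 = 125802 / 935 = 134.55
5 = 5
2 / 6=0.33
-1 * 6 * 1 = -6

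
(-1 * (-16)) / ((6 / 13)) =104 / 3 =34.67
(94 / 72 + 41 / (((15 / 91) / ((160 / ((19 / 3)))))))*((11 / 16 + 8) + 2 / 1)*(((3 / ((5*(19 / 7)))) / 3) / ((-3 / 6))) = -6018607 / 608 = -9899.02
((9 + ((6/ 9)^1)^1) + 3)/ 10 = 19/ 15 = 1.27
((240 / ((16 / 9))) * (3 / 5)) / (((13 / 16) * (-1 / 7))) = -9072 / 13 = -697.85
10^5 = 100000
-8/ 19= -0.42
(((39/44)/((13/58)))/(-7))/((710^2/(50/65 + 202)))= -57333/252302050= -0.00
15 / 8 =1.88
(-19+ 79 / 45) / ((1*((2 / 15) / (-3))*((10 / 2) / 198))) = 76824 / 5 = 15364.80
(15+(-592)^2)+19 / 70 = 24533549 / 70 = 350479.27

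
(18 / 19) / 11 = 18 / 209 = 0.09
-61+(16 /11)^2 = -7125 /121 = -58.88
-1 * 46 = -46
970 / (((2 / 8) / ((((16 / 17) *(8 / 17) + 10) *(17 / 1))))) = 11709840 / 17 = 688814.12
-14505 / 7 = -2072.14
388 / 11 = 35.27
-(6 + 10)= -16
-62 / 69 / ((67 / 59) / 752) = -595.03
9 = 9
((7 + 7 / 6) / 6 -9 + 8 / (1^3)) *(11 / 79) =143 / 2844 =0.05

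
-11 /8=-1.38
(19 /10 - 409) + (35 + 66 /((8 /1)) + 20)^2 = 287477 /80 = 3593.46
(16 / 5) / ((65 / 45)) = 144 / 65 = 2.22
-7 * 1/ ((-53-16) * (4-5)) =-7/ 69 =-0.10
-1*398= -398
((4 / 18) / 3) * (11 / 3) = 22 / 81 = 0.27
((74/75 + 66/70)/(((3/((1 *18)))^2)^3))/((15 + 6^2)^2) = 1750464/50575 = 34.61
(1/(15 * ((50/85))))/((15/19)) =323/2250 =0.14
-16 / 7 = -2.29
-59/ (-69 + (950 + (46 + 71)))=-59/ 998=-0.06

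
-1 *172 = -172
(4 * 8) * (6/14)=13.71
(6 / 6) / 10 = 1 / 10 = 0.10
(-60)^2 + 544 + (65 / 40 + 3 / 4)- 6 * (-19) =34083 / 8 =4260.38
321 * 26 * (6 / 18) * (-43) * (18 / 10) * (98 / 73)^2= -10339992936 / 26645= -388065.04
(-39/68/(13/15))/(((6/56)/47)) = -4935/17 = -290.29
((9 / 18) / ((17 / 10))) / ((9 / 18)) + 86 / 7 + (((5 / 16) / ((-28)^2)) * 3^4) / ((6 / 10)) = 2756819 / 213248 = 12.93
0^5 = 0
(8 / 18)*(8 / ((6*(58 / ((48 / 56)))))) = 16 / 1827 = 0.01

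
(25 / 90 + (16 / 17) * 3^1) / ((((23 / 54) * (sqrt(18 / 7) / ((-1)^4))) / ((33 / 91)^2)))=79497 * sqrt(14) / 498134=0.60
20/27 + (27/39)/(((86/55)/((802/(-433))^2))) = 6394337750/2829771477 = 2.26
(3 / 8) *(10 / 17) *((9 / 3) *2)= 45 / 34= 1.32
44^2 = 1936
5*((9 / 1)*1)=45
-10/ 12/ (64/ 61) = -305/ 384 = -0.79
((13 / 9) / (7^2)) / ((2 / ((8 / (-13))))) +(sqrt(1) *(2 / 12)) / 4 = 0.03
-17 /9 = -1.89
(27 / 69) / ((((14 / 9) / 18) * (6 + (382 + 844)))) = 729 / 198352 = 0.00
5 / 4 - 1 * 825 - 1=-3299 / 4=-824.75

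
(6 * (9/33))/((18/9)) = 0.82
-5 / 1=-5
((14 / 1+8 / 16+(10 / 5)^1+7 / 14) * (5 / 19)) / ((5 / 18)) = 306 / 19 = 16.11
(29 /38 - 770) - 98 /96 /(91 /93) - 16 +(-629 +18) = -1397.28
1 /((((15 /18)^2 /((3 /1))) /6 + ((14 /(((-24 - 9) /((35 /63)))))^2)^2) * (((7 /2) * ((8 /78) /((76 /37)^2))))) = 7010961466931136 /24854181549575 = 282.08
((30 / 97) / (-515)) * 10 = -60 / 9991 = -0.01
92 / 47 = 1.96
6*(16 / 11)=96 / 11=8.73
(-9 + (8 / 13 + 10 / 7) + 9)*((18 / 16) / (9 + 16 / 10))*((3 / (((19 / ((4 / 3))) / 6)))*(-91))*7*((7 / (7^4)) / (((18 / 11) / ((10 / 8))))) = -76725 / 197372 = -0.39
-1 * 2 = -2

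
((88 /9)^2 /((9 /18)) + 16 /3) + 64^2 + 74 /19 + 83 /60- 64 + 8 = 130563259 /30780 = 4241.82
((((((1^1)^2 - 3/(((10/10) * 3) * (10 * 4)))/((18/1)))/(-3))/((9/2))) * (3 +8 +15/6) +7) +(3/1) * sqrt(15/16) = 3 * sqrt(15)/4 +1667/240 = 9.85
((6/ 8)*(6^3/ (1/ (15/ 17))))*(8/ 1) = 19440/ 17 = 1143.53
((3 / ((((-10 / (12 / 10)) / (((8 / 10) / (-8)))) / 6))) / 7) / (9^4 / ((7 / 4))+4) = 27 / 3284000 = 0.00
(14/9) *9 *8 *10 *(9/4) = 2520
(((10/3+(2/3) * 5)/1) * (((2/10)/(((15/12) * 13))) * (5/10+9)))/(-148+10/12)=-304/57395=-0.01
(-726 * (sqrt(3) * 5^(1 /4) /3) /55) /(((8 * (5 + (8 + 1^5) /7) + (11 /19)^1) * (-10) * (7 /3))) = 19 * sqrt(3) * 5^(1 /4) /5125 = 0.01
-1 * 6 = -6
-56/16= -7/2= -3.50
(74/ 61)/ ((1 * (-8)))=-37/ 244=-0.15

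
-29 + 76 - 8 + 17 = 56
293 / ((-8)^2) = 293 / 64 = 4.58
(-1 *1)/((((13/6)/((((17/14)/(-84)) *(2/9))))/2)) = 17/5733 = 0.00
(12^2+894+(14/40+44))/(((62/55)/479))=114058043/248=459911.46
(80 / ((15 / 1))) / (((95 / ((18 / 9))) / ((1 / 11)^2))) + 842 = 29036402 / 34485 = 842.00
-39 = -39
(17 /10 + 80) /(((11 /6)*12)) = 817 /220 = 3.71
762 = 762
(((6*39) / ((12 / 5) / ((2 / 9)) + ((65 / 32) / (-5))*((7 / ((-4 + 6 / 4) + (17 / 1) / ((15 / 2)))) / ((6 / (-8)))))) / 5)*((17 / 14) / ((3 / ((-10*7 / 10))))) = 2652 / 109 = 24.33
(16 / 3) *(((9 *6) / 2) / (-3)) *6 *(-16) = 4608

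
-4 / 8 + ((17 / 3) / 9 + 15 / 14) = 227 / 189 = 1.20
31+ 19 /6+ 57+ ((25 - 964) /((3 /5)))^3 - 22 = -22998222335 /6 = -3833037055.83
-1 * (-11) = 11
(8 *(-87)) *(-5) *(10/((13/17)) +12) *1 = 1134480/13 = 87267.69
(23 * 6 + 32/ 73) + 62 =14632/ 73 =200.44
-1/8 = -0.12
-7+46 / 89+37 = 2716 / 89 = 30.52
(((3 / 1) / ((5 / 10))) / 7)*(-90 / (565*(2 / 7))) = -54 / 113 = -0.48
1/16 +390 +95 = 7761/16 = 485.06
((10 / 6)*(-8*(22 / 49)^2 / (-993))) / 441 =19360 / 3154287339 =0.00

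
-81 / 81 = -1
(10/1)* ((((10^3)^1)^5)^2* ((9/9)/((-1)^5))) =-10000000000000000000000000000000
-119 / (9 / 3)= -119 / 3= -39.67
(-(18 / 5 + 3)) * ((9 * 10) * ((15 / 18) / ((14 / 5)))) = -2475 / 14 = -176.79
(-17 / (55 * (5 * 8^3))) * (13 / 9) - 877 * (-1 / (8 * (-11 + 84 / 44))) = -15281069 / 1267200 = -12.06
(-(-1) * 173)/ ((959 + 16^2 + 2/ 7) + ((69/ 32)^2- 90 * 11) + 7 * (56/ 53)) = 65723392/ 90163131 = 0.73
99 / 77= 9 / 7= 1.29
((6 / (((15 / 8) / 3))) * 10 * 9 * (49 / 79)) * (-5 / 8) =-26460 / 79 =-334.94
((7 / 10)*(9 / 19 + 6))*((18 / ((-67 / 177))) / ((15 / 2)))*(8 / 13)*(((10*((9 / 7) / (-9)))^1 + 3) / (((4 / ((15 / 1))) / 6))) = -51727896 / 82745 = -625.15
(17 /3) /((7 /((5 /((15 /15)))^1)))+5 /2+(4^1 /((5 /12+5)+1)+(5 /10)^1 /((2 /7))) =8243 /924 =8.92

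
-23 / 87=-0.26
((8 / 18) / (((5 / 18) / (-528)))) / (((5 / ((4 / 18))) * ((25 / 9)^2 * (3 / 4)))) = -101376 / 15625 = -6.49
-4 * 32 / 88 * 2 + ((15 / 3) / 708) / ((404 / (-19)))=-9154069 / 3146352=-2.91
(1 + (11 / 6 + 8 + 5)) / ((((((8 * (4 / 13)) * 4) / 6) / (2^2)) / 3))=3705 / 32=115.78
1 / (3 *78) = 1 / 234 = 0.00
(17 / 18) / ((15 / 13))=221 / 270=0.82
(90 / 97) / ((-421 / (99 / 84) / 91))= -0.24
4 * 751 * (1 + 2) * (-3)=-27036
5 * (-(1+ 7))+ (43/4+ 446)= 1667/4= 416.75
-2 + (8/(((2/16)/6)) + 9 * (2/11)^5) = 382.00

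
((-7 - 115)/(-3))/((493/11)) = 1342/1479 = 0.91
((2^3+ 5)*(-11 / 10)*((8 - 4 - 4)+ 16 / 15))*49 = -56056 / 75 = -747.41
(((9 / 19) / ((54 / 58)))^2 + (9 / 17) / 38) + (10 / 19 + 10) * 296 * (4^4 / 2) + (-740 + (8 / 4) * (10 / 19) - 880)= 43877357893 / 110466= 397202.38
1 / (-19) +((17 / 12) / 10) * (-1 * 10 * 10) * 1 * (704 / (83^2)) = -589147 / 392673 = -1.50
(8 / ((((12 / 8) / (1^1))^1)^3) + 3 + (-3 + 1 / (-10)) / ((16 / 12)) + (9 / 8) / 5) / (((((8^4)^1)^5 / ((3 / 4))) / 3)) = 883 / 138350580552821637120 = 0.00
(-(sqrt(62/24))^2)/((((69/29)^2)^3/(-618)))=1899270863953/215836326162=8.80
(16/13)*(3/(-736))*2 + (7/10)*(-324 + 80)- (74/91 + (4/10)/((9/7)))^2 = -66366834353/385687575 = -172.07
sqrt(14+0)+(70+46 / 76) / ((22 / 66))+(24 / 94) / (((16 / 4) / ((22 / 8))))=sqrt(14)+757233 / 3572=215.73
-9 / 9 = -1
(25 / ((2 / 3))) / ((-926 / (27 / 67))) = -2025 / 124084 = -0.02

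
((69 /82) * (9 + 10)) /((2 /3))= 3933 /164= 23.98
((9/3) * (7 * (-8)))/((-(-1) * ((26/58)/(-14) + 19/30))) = -279.39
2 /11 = 0.18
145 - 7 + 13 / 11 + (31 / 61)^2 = 5707422 / 40931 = 139.44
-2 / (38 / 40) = -40 / 19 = -2.11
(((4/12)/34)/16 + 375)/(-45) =-612001/73440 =-8.33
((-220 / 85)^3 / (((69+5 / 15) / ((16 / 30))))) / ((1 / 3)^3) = -1149984 / 319345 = -3.60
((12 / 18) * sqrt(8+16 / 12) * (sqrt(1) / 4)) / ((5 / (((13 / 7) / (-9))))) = -13 * sqrt(21) / 2835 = -0.02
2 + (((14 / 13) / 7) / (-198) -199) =-253540 / 1287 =-197.00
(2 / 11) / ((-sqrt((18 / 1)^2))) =-1 / 99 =-0.01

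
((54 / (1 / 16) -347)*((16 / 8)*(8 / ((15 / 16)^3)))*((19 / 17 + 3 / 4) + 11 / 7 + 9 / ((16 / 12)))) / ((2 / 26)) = 21362671616 / 16065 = 1329764.81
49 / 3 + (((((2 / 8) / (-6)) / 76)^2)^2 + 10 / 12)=190013873061889 / 11068769304576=17.17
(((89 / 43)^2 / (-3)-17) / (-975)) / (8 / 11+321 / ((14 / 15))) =3148376 / 57411533205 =0.00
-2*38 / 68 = -19 / 17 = -1.12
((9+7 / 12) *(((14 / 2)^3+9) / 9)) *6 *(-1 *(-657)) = 1477520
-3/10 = -0.30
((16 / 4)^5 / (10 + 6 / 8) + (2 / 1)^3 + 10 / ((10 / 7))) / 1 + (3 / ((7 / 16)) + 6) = 37057 / 301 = 123.11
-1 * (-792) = 792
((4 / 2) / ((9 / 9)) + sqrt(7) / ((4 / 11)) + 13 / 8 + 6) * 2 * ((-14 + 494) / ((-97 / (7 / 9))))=-21560 / 291 - 6160 * sqrt(7) / 291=-130.10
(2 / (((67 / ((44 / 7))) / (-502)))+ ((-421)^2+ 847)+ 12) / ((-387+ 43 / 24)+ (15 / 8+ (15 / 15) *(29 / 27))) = -2254087548 / 4840549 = -465.67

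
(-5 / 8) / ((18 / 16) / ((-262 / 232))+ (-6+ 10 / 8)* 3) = 655 / 15978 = 0.04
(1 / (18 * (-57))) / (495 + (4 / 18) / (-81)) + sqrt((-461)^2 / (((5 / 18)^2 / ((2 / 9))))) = -27 / 13712414 + 2766 * sqrt(2) / 5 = 782.34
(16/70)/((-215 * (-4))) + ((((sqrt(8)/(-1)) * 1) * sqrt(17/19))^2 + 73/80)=18462443/2287600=8.07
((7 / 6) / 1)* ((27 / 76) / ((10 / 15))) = 189 / 304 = 0.62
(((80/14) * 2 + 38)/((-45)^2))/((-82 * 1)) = -173/581175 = -0.00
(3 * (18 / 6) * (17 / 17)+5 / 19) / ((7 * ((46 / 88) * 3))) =7744 / 9177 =0.84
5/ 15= 1/ 3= 0.33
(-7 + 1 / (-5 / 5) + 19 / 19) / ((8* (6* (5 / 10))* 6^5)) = -7 / 186624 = -0.00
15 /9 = 5 /3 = 1.67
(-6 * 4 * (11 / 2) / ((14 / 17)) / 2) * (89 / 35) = -49929 / 245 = -203.79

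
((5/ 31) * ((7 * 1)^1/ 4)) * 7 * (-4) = -245/ 31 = -7.90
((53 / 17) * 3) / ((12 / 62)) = 1643 / 34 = 48.32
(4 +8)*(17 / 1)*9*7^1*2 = 25704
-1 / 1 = -1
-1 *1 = -1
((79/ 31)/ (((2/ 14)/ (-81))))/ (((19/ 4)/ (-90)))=16125480/ 589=27377.72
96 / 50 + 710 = 17798 / 25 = 711.92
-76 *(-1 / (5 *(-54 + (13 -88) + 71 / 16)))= -1216 / 9965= -0.12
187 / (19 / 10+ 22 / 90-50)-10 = -59900 / 4307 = -13.91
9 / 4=2.25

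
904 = 904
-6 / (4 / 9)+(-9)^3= -1485 / 2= -742.50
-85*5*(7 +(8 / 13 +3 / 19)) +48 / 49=-39972144 / 12103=-3302.66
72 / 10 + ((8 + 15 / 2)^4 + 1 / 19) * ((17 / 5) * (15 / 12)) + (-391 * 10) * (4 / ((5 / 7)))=1358403871 / 6080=223421.69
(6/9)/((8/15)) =1.25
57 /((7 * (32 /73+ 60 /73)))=4161 /644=6.46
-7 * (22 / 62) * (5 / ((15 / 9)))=-231 / 31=-7.45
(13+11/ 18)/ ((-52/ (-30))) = 1225/ 156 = 7.85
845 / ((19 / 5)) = 4225 / 19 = 222.37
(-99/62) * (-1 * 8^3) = 25344/31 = 817.55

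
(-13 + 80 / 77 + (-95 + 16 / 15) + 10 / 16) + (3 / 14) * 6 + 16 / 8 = -942329 / 9240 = -101.98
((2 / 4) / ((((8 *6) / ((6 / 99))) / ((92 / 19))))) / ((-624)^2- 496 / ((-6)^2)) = 23 / 2929561360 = 0.00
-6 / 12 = -1 / 2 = -0.50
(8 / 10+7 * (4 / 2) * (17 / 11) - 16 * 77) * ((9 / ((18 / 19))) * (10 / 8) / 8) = -631997 / 352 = -1795.45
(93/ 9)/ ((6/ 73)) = 2263/ 18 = 125.72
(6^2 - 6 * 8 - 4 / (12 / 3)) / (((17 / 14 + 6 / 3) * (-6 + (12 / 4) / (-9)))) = 182 / 285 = 0.64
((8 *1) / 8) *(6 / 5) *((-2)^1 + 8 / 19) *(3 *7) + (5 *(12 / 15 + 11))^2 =65383 / 19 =3441.21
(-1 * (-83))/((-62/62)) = -83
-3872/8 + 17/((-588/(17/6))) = -1707841/3528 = -484.08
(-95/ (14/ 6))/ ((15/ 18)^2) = -2052/ 35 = -58.63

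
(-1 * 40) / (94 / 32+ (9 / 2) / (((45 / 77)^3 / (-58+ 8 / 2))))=240000 / 7286903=0.03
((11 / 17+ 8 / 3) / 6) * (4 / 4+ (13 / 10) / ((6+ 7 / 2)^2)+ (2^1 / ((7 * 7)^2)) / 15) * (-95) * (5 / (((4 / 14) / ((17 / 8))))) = -11145055675 / 5630688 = -1979.34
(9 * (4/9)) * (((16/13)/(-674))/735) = -0.00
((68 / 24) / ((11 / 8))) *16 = 32.97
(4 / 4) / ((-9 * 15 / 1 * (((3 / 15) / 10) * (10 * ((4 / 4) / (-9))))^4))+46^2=-28259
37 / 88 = 0.42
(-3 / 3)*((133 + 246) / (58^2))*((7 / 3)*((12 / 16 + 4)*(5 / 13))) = -252035 / 524784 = -0.48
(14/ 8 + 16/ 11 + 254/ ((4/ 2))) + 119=10965/ 44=249.20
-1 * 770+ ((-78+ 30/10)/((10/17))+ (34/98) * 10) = -894.03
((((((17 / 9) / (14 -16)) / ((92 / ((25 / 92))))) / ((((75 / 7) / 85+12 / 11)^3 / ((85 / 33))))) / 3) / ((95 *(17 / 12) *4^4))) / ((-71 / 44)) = 953252317325 / 39879405387793571328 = 0.00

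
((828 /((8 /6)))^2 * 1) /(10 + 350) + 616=67489 /40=1687.22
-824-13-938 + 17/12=-21283/12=-1773.58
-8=-8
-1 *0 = 0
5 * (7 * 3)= 105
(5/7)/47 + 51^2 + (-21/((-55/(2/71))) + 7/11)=3342472653/1284745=2601.66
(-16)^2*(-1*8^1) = -2048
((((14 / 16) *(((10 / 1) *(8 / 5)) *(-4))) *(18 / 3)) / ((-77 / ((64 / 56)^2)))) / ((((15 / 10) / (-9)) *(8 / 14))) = -4608 / 77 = -59.84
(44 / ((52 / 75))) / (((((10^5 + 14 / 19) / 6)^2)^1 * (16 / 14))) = 2084775 / 10429042578344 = 0.00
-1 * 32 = -32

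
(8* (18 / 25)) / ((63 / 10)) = 32 / 35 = 0.91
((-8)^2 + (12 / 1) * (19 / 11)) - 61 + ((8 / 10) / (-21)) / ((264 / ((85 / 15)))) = 44843 / 1890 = 23.73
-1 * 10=-10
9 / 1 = 9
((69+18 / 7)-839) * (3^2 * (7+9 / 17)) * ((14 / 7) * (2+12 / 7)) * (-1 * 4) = 75718656 / 49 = 1545278.69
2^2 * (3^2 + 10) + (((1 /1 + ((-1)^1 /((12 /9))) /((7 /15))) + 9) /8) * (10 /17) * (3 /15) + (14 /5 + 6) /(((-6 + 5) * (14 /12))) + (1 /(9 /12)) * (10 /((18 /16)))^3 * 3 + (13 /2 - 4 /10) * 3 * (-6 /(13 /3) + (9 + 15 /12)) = 54857007865 /18044208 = 3040.14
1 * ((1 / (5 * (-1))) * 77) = -77 / 5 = -15.40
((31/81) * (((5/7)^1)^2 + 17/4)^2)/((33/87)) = 86952179/3803184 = 22.86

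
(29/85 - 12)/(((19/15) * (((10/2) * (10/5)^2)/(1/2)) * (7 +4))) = -2973/142120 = -0.02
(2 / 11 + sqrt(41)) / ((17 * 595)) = 2 / 111265 + sqrt(41) / 10115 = 0.00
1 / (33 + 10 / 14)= 7 / 236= 0.03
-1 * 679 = -679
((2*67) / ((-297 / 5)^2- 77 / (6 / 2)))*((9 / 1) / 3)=15075 / 131351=0.11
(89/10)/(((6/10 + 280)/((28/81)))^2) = 174440/12914731449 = 0.00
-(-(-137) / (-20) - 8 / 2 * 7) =697 / 20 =34.85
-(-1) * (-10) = -10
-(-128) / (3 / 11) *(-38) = -53504 / 3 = -17834.67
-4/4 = -1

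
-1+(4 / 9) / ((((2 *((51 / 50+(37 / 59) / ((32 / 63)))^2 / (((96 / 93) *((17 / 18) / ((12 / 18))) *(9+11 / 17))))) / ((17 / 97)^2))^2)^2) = -86796243562154067458096953410076942961934378881732203603178495609 / 86796370854622676288791747644527638142147500069572203603178495609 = -1.00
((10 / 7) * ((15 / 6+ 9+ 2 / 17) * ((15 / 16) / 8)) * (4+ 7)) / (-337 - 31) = -325875 / 5605376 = -0.06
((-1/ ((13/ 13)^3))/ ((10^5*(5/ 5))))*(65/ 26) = -1/ 40000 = -0.00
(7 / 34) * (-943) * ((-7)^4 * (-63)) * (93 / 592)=92859296859 / 20128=4613438.83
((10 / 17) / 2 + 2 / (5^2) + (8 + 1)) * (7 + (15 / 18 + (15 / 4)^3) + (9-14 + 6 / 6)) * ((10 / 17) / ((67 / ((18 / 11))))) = 8113167 / 1064965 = 7.62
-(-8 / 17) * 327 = 2616 / 17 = 153.88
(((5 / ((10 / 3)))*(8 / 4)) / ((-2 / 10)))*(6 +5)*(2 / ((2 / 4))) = -660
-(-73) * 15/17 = 1095/17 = 64.41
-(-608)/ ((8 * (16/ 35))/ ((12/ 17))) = 1995/ 17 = 117.35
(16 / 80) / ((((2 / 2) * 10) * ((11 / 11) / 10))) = 1 / 5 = 0.20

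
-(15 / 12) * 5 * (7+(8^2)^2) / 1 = -102575 / 4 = -25643.75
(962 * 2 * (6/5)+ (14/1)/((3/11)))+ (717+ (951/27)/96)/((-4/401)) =-1201925921/17280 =-69555.90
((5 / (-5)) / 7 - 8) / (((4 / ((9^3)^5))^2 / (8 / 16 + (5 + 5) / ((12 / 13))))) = -13692344122894833735117101923923 / 56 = -244506145051693459555662500000.00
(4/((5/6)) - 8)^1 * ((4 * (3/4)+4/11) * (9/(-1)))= 96.87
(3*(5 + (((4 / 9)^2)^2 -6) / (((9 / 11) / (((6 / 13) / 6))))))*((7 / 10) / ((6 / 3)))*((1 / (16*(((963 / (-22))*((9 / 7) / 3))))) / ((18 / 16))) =-367379705 / 26612439516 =-0.01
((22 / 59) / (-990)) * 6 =-2 / 885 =-0.00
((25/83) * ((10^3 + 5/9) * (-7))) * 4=-6303500/747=-8438.42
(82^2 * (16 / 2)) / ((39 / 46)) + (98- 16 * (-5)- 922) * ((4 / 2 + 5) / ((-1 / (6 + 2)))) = 4099328 / 39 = 105110.97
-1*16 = -16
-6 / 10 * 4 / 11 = -12 / 55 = -0.22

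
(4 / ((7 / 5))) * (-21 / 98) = -30 / 49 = -0.61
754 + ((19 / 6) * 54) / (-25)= 18679 / 25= 747.16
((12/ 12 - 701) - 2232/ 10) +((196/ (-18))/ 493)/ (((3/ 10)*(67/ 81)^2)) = -10216754132/ 11065385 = -923.31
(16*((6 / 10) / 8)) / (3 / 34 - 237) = -68 / 13425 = -0.01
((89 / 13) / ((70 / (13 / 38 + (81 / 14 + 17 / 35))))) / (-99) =-65237 / 9984975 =-0.01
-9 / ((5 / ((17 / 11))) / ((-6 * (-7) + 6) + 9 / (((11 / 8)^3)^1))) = -10479888 / 73205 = -143.16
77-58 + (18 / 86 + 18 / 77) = 64376 / 3311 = 19.44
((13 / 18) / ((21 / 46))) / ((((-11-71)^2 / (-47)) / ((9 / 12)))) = -0.01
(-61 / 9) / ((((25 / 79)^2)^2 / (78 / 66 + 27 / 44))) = -187700440339 / 154687500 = -1213.42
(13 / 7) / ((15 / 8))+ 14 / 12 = 151 / 70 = 2.16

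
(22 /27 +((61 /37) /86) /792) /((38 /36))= 6160535 /7980456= 0.77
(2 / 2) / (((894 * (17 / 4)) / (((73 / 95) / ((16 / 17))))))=73 / 339720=0.00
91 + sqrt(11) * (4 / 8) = sqrt(11) / 2 + 91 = 92.66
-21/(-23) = 21/23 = 0.91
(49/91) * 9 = 63/13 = 4.85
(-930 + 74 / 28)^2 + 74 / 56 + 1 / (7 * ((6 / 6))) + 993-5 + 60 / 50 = 210940574 / 245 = 860981.93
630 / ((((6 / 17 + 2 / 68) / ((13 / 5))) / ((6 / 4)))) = 6426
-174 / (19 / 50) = -457.89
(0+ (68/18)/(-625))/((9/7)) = -238/50625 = -0.00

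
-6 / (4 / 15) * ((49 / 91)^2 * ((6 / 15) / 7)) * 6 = -378 / 169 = -2.24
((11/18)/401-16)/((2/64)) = -1847632/3609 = -511.95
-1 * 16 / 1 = -16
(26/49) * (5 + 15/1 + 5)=650/49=13.27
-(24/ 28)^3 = -216/ 343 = -0.63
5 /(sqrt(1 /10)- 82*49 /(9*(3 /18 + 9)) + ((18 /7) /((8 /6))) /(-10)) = -5218266900 /51028223761- 10672200*sqrt(10) /51028223761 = -0.10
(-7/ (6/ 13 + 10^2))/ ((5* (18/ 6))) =-91/ 19590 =-0.00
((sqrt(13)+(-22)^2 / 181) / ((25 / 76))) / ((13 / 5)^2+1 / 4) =2.72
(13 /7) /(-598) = -1 /322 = -0.00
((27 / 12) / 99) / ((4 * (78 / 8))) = 1 / 1716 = 0.00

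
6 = 6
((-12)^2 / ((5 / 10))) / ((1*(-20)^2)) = 18 / 25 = 0.72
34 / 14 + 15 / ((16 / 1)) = 377 / 112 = 3.37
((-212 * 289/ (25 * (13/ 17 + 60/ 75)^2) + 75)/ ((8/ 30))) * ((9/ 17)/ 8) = -2211269895/ 9622816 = -229.79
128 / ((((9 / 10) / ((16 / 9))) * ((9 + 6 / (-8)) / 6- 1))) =163840 / 243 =674.24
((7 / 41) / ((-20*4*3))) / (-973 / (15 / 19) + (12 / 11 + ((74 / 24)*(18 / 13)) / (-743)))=743743 / 1287397245128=0.00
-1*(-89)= 89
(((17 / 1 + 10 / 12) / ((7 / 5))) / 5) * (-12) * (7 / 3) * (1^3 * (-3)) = 214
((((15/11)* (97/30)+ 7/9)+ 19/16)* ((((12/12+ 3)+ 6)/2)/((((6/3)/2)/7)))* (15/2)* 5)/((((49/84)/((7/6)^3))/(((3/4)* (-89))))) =-38528889875/25344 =-1520237.13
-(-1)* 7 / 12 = 7 / 12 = 0.58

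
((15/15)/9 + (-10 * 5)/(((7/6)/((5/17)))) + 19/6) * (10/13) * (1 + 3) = -399580/13923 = -28.70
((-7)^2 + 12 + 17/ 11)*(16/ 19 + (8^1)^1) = 115584/ 209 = 553.03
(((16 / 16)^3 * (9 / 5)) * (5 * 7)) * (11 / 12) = 231 / 4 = 57.75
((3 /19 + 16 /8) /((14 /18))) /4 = 369 /532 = 0.69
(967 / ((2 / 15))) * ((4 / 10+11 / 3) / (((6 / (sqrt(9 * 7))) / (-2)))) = -58987 * sqrt(7) / 2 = -78032.47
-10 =-10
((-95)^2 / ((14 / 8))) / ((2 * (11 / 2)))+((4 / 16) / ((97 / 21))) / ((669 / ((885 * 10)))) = 1564143275 / 3331174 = 469.55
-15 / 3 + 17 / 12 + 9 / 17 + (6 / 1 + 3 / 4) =377 / 102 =3.70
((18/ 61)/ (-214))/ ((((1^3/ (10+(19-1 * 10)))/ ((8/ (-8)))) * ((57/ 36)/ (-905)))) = -97740/ 6527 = -14.97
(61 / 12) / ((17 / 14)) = 427 / 102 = 4.19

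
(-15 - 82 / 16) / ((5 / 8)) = -32.20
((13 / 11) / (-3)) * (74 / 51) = -962 / 1683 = -0.57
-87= -87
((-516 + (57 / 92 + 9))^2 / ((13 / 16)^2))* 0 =0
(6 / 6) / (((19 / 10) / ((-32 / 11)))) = -320 / 209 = -1.53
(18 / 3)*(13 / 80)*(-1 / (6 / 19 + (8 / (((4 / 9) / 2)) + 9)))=-247 / 11480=-0.02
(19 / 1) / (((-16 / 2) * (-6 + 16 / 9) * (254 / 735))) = 6615 / 4064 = 1.63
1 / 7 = 0.14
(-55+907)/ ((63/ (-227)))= -64468/ 21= -3069.90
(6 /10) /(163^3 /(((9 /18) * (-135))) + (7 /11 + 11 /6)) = -1782 /190545533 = -0.00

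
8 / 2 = 4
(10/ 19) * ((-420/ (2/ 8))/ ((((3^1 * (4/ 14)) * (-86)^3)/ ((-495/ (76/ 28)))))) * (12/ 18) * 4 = -22638000/ 28702027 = -0.79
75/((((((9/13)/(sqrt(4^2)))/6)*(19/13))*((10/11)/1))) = 37180/19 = 1956.84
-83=-83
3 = 3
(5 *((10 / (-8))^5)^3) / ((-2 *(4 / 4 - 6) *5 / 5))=-30517578125 / 2147483648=-14.21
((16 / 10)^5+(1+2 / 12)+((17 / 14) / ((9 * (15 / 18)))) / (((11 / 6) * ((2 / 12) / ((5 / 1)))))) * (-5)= -71.51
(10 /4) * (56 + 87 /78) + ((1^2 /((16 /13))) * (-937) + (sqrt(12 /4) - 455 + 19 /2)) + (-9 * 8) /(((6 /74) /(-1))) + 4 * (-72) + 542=sqrt(3) + 16219 /208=79.71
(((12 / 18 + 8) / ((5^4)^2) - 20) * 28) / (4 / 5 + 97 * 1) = -656249272 / 114609375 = -5.73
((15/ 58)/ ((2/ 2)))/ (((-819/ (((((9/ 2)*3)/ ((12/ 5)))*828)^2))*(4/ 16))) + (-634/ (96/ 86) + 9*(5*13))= -1734305149/ 63336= -27382.61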